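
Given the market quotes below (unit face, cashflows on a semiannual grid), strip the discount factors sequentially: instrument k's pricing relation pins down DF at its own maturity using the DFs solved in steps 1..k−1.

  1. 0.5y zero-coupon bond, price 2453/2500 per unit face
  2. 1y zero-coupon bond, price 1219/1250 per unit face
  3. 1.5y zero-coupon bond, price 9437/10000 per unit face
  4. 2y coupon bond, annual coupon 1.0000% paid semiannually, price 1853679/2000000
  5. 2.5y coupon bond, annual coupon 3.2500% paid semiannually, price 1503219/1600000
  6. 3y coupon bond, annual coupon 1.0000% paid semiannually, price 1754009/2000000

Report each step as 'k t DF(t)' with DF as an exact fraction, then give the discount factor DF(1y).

step 1 [0.5y] zero: DF = P = 2453/2500 ≈ 0.981200
step 2 [1y] zero: DF = P = 1219/1250 ≈ 0.975200
step 3 [1.5y] zero: DF = P = 9437/10000 ≈ 0.943700
step 4 [2y] bond c/2=1/200: DF=(1853679/2000000 − 1/200·(0.981200+0.975200+0.943700))/(1+1/200) = 4539/5000 ≈ 0.907800
step 5 [2.5y] bond c/2=13/800: DF=(1503219/1600000 − 13/800·(0.981200+0.975200+0.943700+0.907800))/(1+13/800) = 2159/2500 ≈ 0.863600
step 6 [3y] bond c/2=1/200: DF=(1754009/2000000 − 1/200·(0.981200+0.975200+0.943700+0.907800+0.863600))/(1+1/200) = 4247/5000 ≈ 0.849400

1 1/2 2453/2500
2 1 1219/1250
3 3/2 9437/10000
4 2 4539/5000
5 5/2 2159/2500
6 3 4247/5000
DF(1y) = 1219/1250 ≈ 0.975200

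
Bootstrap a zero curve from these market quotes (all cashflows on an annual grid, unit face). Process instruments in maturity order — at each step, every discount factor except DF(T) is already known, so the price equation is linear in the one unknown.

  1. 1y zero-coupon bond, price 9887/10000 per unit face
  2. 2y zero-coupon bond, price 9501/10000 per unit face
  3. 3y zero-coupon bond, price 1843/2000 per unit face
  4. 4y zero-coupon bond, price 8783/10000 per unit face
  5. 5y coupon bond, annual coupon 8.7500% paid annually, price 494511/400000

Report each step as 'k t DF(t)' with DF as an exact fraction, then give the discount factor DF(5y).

1 1 9887/10000
2 2 9501/10000
3 3 1843/2000
4 4 8783/10000
5 5 209/250
DF(5y) = 209/250 ≈ 0.836000

step 1 [1y] zero: DF = P = 9887/10000 ≈ 0.988700
step 2 [2y] zero: DF = P = 9501/10000 ≈ 0.950100
step 3 [3y] zero: DF = P = 1843/2000 ≈ 0.921500
step 4 [4y] zero: DF = P = 8783/10000 ≈ 0.878300
step 5 [5y] bond c/1=7/80: DF=(494511/400000 − 7/80·(0.988700+0.950100+0.921500+0.878300))/(1+7/80) = 209/250 ≈ 0.836000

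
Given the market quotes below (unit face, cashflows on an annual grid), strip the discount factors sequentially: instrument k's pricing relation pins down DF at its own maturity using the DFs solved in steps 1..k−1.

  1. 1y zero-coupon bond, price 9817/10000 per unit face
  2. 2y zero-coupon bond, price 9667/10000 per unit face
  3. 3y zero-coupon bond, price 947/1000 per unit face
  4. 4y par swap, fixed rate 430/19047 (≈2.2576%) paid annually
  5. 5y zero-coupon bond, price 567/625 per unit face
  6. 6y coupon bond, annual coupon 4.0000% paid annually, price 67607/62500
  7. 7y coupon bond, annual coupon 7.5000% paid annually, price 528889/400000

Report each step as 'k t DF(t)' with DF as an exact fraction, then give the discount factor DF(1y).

step 1 [1y] zero: DF = P = 9817/10000 ≈ 0.981700
step 2 [2y] zero: DF = P = 9667/10000 ≈ 0.966700
step 3 [3y] zero: DF = P = 947/1000 ≈ 0.947000
step 4 [4y] swap r/1=430/19047: DF=(1 − 430/19047·(0.981700+0.966700+0.947000))/(1+430/19047) = 457/500 ≈ 0.914000
step 5 [5y] zero: DF = P = 567/625 ≈ 0.907200
step 6 [6y] bond c/1=1/25: DF=(67607/62500 − 1/25·(0.981700+0.966700+0.947000+0.914000+0.907200))/(1+1/25) = 8587/10000 ≈ 0.858700
step 7 [7y] bond c/1=3/40: DF=(528889/400000 − 3/40·(0.981700+0.966700+0.947000+0.914000+0.907200+0.858700))/(1+3/40) = 841/1000 ≈ 0.841000

1 1 9817/10000
2 2 9667/10000
3 3 947/1000
4 4 457/500
5 5 567/625
6 6 8587/10000
7 7 841/1000
DF(1y) = 9817/10000 ≈ 0.981700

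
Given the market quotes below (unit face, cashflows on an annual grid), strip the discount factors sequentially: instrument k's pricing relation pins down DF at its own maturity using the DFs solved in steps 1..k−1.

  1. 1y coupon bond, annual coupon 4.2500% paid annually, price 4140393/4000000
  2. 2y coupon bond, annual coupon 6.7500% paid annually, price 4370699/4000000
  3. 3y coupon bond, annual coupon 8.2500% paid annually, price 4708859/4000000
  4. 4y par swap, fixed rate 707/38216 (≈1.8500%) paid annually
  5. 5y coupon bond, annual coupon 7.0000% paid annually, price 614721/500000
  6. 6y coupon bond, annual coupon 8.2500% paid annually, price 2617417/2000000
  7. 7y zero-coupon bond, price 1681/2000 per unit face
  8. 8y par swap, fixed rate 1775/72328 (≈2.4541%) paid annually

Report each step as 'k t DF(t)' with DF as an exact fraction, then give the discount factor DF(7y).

step 1 [1y] bond c/1=17/400: DF=(4140393/4000000 − 17/400·(0))/(1+17/400) = 9929/10000 ≈ 0.992900
step 2 [2y] bond c/1=27/400: DF=(4370699/4000000 − 27/400·(0.992900))/(1+27/400) = 1201/1250 ≈ 0.960800
step 3 [3y] bond c/1=33/400: DF=(4708859/4000000 − 33/400·(0.992900+0.960800))/(1+33/400) = 4693/5000 ≈ 0.938600
step 4 [4y] swap r/1=707/38216: DF=(1 − 707/38216·(0.992900+0.960800+0.938600))/(1+707/38216) = 9293/10000 ≈ 0.929300
step 5 [5y] bond c/1=7/100: DF=(614721/500000 − 7/100·(0.992900+0.960800+0.938600+0.929300))/(1+7/100) = 899/1000 ≈ 0.899000
step 6 [6y] bond c/1=33/400: DF=(2617417/2000000 − 33/400·(0.992900+0.960800+0.938600+0.929300+0.899000))/(1+33/400) = 2123/2500 ≈ 0.849200
step 7 [7y] zero: DF = P = 1681/2000 ≈ 0.840500
step 8 [8y] swap r/1=1775/72328: DF=(1 − 1775/72328·(0.992900+0.960800+0.938600+0.929300+0.899000+0.849200+0.840500))/(1+1775/72328) = 329/400 ≈ 0.822500

1 1 9929/10000
2 2 1201/1250
3 3 4693/5000
4 4 9293/10000
5 5 899/1000
6 6 2123/2500
7 7 1681/2000
8 8 329/400
DF(7y) = 1681/2000 ≈ 0.840500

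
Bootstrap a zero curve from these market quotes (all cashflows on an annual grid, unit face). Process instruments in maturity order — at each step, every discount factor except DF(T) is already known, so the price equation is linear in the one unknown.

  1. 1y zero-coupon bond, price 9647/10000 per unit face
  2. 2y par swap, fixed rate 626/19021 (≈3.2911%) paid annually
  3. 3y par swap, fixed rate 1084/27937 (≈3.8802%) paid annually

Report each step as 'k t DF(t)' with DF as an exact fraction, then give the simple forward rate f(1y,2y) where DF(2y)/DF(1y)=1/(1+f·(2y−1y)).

1 1 9647/10000
2 2 4687/5000
3 3 2229/2500
f(1y,2y) = ((9647/10000)/(4687/5000) − 1)/(1) = 273/9374 ≈ 2.9123%

step 1 [1y] zero: DF = P = 9647/10000 ≈ 0.964700
step 2 [2y] swap r/1=626/19021: DF=(1 − 626/19021·(0.964700))/(1+626/19021) = 4687/5000 ≈ 0.937400
step 3 [3y] swap r/1=1084/27937: DF=(1 − 1084/27937·(0.964700+0.937400))/(1+1084/27937) = 2229/2500 ≈ 0.891600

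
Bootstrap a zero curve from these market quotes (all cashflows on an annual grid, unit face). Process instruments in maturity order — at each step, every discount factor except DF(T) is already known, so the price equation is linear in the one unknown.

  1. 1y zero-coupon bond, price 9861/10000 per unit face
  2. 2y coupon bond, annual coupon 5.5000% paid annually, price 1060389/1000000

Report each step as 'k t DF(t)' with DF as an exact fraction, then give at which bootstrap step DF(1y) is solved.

1 1 9861/10000
2 2 9537/10000
DF(1y) is solved at step 1

step 1 [1y] zero: DF = P = 9861/10000 ≈ 0.986100
step 2 [2y] bond c/1=11/200: DF=(1060389/1000000 − 11/200·(0.986100))/(1+11/200) = 9537/10000 ≈ 0.953700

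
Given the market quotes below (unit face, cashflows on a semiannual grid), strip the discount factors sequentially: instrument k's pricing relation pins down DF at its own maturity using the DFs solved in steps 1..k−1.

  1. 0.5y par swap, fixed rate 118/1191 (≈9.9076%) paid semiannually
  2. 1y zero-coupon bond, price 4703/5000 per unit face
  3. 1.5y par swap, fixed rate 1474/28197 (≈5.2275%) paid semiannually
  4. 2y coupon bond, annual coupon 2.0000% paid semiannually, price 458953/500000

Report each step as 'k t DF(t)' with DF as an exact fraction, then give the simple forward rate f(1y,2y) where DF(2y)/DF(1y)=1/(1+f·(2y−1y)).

step 1 [0.5y] swap r/2=59/1191: DF=(1 − 59/1191·(0))/(1+59/1191) = 1191/1250 ≈ 0.952800
step 2 [1y] zero: DF = P = 4703/5000 ≈ 0.940600
step 3 [1.5y] swap r/2=737/28197: DF=(1 − 737/28197·(0.952800+0.940600))/(1+737/28197) = 9263/10000 ≈ 0.926300
step 4 [2y] bond c/2=1/100: DF=(458953/500000 − 1/100·(0.952800+0.940600+0.926300))/(1+1/100) = 8809/10000 ≈ 0.880900

1 1/2 1191/1250
2 1 4703/5000
3 3/2 9263/10000
4 2 8809/10000
f(1y,2y) = ((4703/5000)/(8809/10000) − 1)/(1) = 597/8809 ≈ 6.7772%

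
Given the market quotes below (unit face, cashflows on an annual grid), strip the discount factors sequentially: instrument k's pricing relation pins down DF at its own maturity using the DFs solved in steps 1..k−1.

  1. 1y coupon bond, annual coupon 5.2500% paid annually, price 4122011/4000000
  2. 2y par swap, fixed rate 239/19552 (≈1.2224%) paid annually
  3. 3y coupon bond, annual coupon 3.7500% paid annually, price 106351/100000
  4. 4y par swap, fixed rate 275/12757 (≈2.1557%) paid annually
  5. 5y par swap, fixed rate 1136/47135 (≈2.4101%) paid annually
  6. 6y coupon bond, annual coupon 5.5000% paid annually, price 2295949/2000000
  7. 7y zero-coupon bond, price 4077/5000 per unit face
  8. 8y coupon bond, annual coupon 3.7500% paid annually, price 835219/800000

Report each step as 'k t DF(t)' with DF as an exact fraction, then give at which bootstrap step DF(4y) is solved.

step 1 [1y] bond c/1=21/400: DF=(4122011/4000000 − 21/400·(0))/(1+21/400) = 9791/10000 ≈ 0.979100
step 2 [2y] swap r/1=239/19552: DF=(1 − 239/19552·(0.979100))/(1+239/19552) = 9761/10000 ≈ 0.976100
step 3 [3y] bond c/1=3/80: DF=(106351/100000 − 3/80·(0.979100+0.976100))/(1+3/80) = 1193/1250 ≈ 0.954400
step 4 [4y] swap r/1=275/12757: DF=(1 − 275/12757·(0.979100+0.976100+0.954400))/(1+275/12757) = 367/400 ≈ 0.917500
step 5 [5y] swap r/1=1136/47135: DF=(1 − 1136/47135·(0.979100+0.976100+0.954400+0.917500))/(1+1136/47135) = 554/625 ≈ 0.886400
step 6 [6y] bond c/1=11/200: DF=(2295949/2000000 − 11/200·(0.979100+0.976100+0.954400+0.917500+0.886400))/(1+11/200) = 1053/1250 ≈ 0.842400
step 7 [7y] zero: DF = P = 4077/5000 ≈ 0.815400
step 8 [8y] bond c/1=3/80: DF=(835219/800000 − 3/80·(0.979100+0.976100+0.954400+0.917500+0.886400+0.842400+0.815400))/(1+3/80) = 97/125 ≈ 0.776000

1 1 9791/10000
2 2 9761/10000
3 3 1193/1250
4 4 367/400
5 5 554/625
6 6 1053/1250
7 7 4077/5000
8 8 97/125
DF(4y) is solved at step 4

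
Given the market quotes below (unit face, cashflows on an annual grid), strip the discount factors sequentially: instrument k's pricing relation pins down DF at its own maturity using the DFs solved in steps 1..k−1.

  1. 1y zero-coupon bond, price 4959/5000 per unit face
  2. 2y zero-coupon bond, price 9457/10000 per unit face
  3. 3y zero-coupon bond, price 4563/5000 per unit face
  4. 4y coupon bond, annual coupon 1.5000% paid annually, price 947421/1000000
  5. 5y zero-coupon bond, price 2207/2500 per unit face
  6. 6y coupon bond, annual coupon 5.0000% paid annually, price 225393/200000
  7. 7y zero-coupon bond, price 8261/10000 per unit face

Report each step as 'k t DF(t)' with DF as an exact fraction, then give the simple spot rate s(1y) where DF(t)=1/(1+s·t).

step 1 [1y] zero: DF = P = 4959/5000 ≈ 0.991800
step 2 [2y] zero: DF = P = 9457/10000 ≈ 0.945700
step 3 [3y] zero: DF = P = 4563/5000 ≈ 0.912600
step 4 [4y] bond c/1=3/200: DF=(947421/1000000 − 3/200·(0.991800+0.945700+0.912600))/(1+3/200) = 8913/10000 ≈ 0.891300
step 5 [5y] zero: DF = P = 2207/2500 ≈ 0.882800
step 6 [6y] bond c/1=1/20: DF=(225393/200000 − 1/20·(0.991800+0.945700+0.912600+0.891300+0.882800))/(1+1/20) = 8531/10000 ≈ 0.853100
step 7 [7y] zero: DF = P = 8261/10000 ≈ 0.826100

1 1 4959/5000
2 2 9457/10000
3 3 4563/5000
4 4 8913/10000
5 5 2207/2500
6 6 8531/10000
7 7 8261/10000
s(1y) = (1/(4959/5000) − 1)/(1) = 41/4959 ≈ 0.8268%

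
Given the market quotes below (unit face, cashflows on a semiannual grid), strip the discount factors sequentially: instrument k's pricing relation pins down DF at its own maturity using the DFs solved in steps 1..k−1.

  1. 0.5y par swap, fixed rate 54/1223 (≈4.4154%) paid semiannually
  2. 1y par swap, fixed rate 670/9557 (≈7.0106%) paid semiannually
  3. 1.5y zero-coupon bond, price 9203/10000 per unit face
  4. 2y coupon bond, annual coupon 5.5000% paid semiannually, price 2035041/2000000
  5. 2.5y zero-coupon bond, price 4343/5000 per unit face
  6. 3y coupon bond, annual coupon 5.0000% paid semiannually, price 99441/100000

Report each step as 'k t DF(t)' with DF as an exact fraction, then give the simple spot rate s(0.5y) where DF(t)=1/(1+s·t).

1 1/2 1223/1250
2 1 933/1000
3 3/2 9203/10000
4 2 1829/2000
5 5/2 4343/5000
6 3 536/625
s(0.5y) = (1/(1223/1250) − 1)/(1/2) = 54/1223 ≈ 4.4154%

step 1 [0.5y] swap r/2=27/1223: DF=(1 − 27/1223·(0))/(1+27/1223) = 1223/1250 ≈ 0.978400
step 2 [1y] swap r/2=335/9557: DF=(1 − 335/9557·(0.978400))/(1+335/9557) = 933/1000 ≈ 0.933000
step 3 [1.5y] zero: DF = P = 9203/10000 ≈ 0.920300
step 4 [2y] bond c/2=11/400: DF=(2035041/2000000 − 11/400·(0.978400+0.933000+0.920300))/(1+11/400) = 1829/2000 ≈ 0.914500
step 5 [2.5y] zero: DF = P = 4343/5000 ≈ 0.868600
step 6 [3y] bond c/2=1/40: DF=(99441/100000 − 1/40·(0.978400+0.933000+0.920300+0.914500+0.868600))/(1+1/40) = 536/625 ≈ 0.857600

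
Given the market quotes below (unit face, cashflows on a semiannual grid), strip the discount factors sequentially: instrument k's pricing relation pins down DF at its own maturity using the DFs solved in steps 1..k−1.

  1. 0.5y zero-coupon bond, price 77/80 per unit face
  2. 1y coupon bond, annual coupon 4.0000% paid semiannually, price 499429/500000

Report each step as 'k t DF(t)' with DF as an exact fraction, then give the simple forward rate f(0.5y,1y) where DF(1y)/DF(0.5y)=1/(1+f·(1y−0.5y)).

step 1 [0.5y] zero: DF = P = 77/80 ≈ 0.962500
step 2 [1y] bond c/2=1/50: DF=(499429/500000 − 1/50·(0.962500))/(1+1/50) = 2401/2500 ≈ 0.960400

1 1/2 77/80
2 1 2401/2500
f(0.5y,1y) = ((77/80)/(2401/2500) − 1)/(1/2) = 3/686 ≈ 0.4373%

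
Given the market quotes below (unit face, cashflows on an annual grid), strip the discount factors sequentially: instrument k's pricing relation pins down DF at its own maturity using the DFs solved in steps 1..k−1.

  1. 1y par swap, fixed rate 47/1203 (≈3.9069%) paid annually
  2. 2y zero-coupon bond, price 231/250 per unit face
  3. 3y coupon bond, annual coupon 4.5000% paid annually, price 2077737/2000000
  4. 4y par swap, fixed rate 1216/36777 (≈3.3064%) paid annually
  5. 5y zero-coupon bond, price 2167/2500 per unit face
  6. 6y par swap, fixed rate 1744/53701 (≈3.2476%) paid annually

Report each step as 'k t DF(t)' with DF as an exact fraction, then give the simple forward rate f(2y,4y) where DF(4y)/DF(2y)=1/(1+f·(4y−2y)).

step 1 [1y] swap r/1=47/1203: DF=(1 − 47/1203·(0))/(1+47/1203) = 1203/1250 ≈ 0.962400
step 2 [2y] zero: DF = P = 231/250 ≈ 0.924000
step 3 [3y] bond c/1=9/200: DF=(2077737/2000000 − 9/200·(0.962400+0.924000))/(1+9/200) = 9129/10000 ≈ 0.912900
step 4 [4y] swap r/1=1216/36777: DF=(1 − 1216/36777·(0.962400+0.924000+0.912900))/(1+1216/36777) = 549/625 ≈ 0.878400
step 5 [5y] zero: DF = P = 2167/2500 ≈ 0.866800
step 6 [6y] swap r/1=1744/53701: DF=(1 − 1744/53701·(0.962400+0.924000+0.912900+0.878400+0.866800))/(1+1744/53701) = 516/625 ≈ 0.825600

1 1 1203/1250
2 2 231/250
3 3 9129/10000
4 4 549/625
5 5 2167/2500
6 6 516/625
f(2y,4y) = ((231/250)/(549/625) − 1)/(2) = 19/732 ≈ 2.5956%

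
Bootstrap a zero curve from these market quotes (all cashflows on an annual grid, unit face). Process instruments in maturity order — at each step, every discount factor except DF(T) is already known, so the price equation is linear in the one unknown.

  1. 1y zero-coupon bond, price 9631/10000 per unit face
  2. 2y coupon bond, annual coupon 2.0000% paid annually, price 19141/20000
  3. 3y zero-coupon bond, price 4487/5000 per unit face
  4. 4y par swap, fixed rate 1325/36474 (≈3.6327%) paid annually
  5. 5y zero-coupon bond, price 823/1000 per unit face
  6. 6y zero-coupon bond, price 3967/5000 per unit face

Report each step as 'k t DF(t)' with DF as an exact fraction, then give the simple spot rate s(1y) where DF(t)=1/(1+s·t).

step 1 [1y] zero: DF = P = 9631/10000 ≈ 0.963100
step 2 [2y] bond c/1=1/50: DF=(19141/20000 − 1/50·(0.963100))/(1+1/50) = 4597/5000 ≈ 0.919400
step 3 [3y] zero: DF = P = 4487/5000 ≈ 0.897400
step 4 [4y] swap r/1=1325/36474: DF=(1 − 1325/36474·(0.963100+0.919400+0.897400))/(1+1325/36474) = 347/400 ≈ 0.867500
step 5 [5y] zero: DF = P = 823/1000 ≈ 0.823000
step 6 [6y] zero: DF = P = 3967/5000 ≈ 0.793400

1 1 9631/10000
2 2 4597/5000
3 3 4487/5000
4 4 347/400
5 5 823/1000
6 6 3967/5000
s(1y) = (1/(9631/10000) − 1)/(1) = 369/9631 ≈ 3.8314%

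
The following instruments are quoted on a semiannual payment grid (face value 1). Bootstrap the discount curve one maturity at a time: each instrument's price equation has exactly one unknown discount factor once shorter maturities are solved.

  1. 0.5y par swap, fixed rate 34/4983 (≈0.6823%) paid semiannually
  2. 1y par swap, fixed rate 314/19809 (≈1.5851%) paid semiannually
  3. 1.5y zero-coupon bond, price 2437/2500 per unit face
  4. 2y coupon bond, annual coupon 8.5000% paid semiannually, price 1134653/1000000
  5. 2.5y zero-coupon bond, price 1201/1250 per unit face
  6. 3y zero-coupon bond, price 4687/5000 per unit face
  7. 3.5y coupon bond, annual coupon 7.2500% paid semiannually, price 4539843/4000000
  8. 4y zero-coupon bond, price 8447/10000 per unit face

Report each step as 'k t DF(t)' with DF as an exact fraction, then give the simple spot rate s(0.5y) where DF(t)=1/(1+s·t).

step 1 [0.5y] swap r/2=17/4983: DF=(1 − 17/4983·(0))/(1+17/4983) = 4983/5000 ≈ 0.996600
step 2 [1y] swap r/2=157/19809: DF=(1 − 157/19809·(0.996600))/(1+157/19809) = 9843/10000 ≈ 0.984300
step 3 [1.5y] zero: DF = P = 2437/2500 ≈ 0.974800
step 4 [2y] bond c/2=17/400: DF=(1134653/1000000 − 17/400·(0.996600+0.984300+0.974800))/(1+17/400) = 9679/10000 ≈ 0.967900
step 5 [2.5y] zero: DF = P = 1201/1250 ≈ 0.960800
step 6 [3y] zero: DF = P = 4687/5000 ≈ 0.937400
step 7 [3.5y] bond c/2=29/800: DF=(4539843/4000000 − 29/800·(0.996600+0.984300+0.974800+0.967900+0.960800+0.937400))/(1+29/800) = 2229/2500 ≈ 0.891600
step 8 [4y] zero: DF = P = 8447/10000 ≈ 0.844700

1 1/2 4983/5000
2 1 9843/10000
3 3/2 2437/2500
4 2 9679/10000
5 5/2 1201/1250
6 3 4687/5000
7 7/2 2229/2500
8 4 8447/10000
s(0.5y) = (1/(4983/5000) − 1)/(1/2) = 34/4983 ≈ 0.6823%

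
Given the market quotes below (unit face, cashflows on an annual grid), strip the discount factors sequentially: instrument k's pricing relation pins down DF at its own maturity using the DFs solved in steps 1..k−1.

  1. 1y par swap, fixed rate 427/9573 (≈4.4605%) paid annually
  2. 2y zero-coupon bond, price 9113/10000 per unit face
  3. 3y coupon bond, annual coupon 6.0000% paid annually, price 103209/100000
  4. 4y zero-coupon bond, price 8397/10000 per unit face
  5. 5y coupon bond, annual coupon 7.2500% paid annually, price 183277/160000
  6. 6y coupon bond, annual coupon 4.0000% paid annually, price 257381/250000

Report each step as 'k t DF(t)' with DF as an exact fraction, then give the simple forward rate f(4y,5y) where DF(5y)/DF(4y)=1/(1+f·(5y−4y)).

1 1 9573/10000
2 2 9113/10000
3 3 8679/10000
4 4 8397/10000
5 5 8263/10000
6 6 4103/5000
f(4y,5y) = ((8397/10000)/(8263/10000) − 1)/(1) = 134/8263 ≈ 1.6217%

step 1 [1y] swap r/1=427/9573: DF=(1 − 427/9573·(0))/(1+427/9573) = 9573/10000 ≈ 0.957300
step 2 [2y] zero: DF = P = 9113/10000 ≈ 0.911300
step 3 [3y] bond c/1=3/50: DF=(103209/100000 − 3/50·(0.957300+0.911300))/(1+3/50) = 8679/10000 ≈ 0.867900
step 4 [4y] zero: DF = P = 8397/10000 ≈ 0.839700
step 5 [5y] bond c/1=29/400: DF=(183277/160000 − 29/400·(0.957300+0.911300+0.867900+0.839700))/(1+29/400) = 8263/10000 ≈ 0.826300
step 6 [6y] bond c/1=1/25: DF=(257381/250000 − 1/25·(0.957300+0.911300+0.867900+0.839700+0.826300))/(1+1/25) = 4103/5000 ≈ 0.820600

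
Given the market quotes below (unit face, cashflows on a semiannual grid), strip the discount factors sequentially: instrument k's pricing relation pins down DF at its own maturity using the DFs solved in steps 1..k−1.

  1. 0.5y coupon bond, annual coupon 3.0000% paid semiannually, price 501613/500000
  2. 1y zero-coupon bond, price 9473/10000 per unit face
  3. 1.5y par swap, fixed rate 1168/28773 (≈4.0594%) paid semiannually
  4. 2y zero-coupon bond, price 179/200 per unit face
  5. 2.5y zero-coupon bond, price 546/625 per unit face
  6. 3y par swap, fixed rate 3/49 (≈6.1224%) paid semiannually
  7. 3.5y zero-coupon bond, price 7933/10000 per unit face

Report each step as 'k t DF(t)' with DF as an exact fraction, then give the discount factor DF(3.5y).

1 1/2 2471/2500
2 1 9473/10000
3 3/2 1177/1250
4 2 179/200
5 5/2 546/625
6 3 8323/10000
7 7/2 7933/10000
DF(3.5y) = 7933/10000 ≈ 0.793300

step 1 [0.5y] bond c/2=3/200: DF=(501613/500000 − 3/200·(0))/(1+3/200) = 2471/2500 ≈ 0.988400
step 2 [1y] zero: DF = P = 9473/10000 ≈ 0.947300
step 3 [1.5y] swap r/2=584/28773: DF=(1 − 584/28773·(0.988400+0.947300))/(1+584/28773) = 1177/1250 ≈ 0.941600
step 4 [2y] zero: DF = P = 179/200 ≈ 0.895000
step 5 [2.5y] zero: DF = P = 546/625 ≈ 0.873600
step 6 [3y] swap r/2=3/98: DF=(1 − 3/98·(0.988400+0.947300+0.941600+0.895000+0.873600))/(1+3/98) = 8323/10000 ≈ 0.832300
step 7 [3.5y] zero: DF = P = 7933/10000 ≈ 0.793300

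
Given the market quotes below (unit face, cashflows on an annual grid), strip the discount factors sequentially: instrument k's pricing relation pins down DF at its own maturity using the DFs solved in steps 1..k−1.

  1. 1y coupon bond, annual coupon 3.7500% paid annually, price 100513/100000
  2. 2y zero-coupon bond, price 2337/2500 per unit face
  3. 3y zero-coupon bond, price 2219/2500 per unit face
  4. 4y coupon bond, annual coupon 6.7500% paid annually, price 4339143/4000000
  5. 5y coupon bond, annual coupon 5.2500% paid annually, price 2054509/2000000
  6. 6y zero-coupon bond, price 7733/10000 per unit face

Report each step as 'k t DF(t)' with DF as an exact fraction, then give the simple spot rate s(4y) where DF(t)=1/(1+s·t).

1 1 1211/1250
2 2 2337/2500
3 3 2219/2500
4 4 8397/10000
5 5 7949/10000
6 6 7733/10000
s(4y) = (1/(8397/10000) − 1)/(4) = 1603/33588 ≈ 4.7725%

step 1 [1y] bond c/1=3/80: DF=(100513/100000 − 3/80·(0))/(1+3/80) = 1211/1250 ≈ 0.968800
step 2 [2y] zero: DF = P = 2337/2500 ≈ 0.934800
step 3 [3y] zero: DF = P = 2219/2500 ≈ 0.887600
step 4 [4y] bond c/1=27/400: DF=(4339143/4000000 − 27/400·(0.968800+0.934800+0.887600))/(1+27/400) = 8397/10000 ≈ 0.839700
step 5 [5y] bond c/1=21/400: DF=(2054509/2000000 − 21/400·(0.968800+0.934800+0.887600+0.839700))/(1+21/400) = 7949/10000 ≈ 0.794900
step 6 [6y] zero: DF = P = 7733/10000 ≈ 0.773300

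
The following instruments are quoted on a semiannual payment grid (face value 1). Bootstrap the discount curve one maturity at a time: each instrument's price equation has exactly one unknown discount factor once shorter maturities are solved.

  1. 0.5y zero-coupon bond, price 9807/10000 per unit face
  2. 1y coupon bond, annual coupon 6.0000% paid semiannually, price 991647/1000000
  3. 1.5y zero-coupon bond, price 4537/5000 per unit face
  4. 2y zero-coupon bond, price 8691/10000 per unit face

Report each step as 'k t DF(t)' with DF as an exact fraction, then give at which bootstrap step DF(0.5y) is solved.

step 1 [0.5y] zero: DF = P = 9807/10000 ≈ 0.980700
step 2 [1y] bond c/2=3/100: DF=(991647/1000000 − 3/100·(0.980700))/(1+3/100) = 4671/5000 ≈ 0.934200
step 3 [1.5y] zero: DF = P = 4537/5000 ≈ 0.907400
step 4 [2y] zero: DF = P = 8691/10000 ≈ 0.869100

1 1/2 9807/10000
2 1 4671/5000
3 3/2 4537/5000
4 2 8691/10000
DF(0.5y) is solved at step 1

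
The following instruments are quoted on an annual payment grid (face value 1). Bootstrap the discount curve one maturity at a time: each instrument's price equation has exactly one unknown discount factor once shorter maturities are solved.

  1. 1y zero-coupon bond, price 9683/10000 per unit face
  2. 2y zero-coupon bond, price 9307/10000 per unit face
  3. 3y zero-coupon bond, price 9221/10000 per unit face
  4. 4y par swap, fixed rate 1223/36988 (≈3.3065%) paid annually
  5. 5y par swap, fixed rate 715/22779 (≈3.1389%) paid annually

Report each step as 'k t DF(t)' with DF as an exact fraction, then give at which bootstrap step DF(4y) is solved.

1 1 9683/10000
2 2 9307/10000
3 3 9221/10000
4 4 8777/10000
5 5 857/1000
DF(4y) is solved at step 4

step 1 [1y] zero: DF = P = 9683/10000 ≈ 0.968300
step 2 [2y] zero: DF = P = 9307/10000 ≈ 0.930700
step 3 [3y] zero: DF = P = 9221/10000 ≈ 0.922100
step 4 [4y] swap r/1=1223/36988: DF=(1 − 1223/36988·(0.968300+0.930700+0.922100))/(1+1223/36988) = 8777/10000 ≈ 0.877700
step 5 [5y] swap r/1=715/22779: DF=(1 − 715/22779·(0.968300+0.930700+0.922100+0.877700))/(1+715/22779) = 857/1000 ≈ 0.857000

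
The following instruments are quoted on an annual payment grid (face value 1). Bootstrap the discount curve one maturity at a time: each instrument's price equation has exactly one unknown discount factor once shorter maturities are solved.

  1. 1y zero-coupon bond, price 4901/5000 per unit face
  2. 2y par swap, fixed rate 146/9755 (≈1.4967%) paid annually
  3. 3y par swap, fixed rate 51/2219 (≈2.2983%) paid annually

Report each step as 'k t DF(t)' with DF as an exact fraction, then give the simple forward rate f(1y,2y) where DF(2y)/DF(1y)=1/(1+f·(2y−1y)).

step 1 [1y] zero: DF = P = 4901/5000 ≈ 0.980200
step 2 [2y] swap r/1=146/9755: DF=(1 − 146/9755·(0.980200))/(1+146/9755) = 2427/2500 ≈ 0.970800
step 3 [3y] swap r/1=51/2219: DF=(1 − 51/2219·(0.980200+0.970800))/(1+51/2219) = 9337/10000 ≈ 0.933700

1 1 4901/5000
2 2 2427/2500
3 3 9337/10000
f(1y,2y) = ((4901/5000)/(2427/2500) − 1)/(1) = 47/4854 ≈ 0.9683%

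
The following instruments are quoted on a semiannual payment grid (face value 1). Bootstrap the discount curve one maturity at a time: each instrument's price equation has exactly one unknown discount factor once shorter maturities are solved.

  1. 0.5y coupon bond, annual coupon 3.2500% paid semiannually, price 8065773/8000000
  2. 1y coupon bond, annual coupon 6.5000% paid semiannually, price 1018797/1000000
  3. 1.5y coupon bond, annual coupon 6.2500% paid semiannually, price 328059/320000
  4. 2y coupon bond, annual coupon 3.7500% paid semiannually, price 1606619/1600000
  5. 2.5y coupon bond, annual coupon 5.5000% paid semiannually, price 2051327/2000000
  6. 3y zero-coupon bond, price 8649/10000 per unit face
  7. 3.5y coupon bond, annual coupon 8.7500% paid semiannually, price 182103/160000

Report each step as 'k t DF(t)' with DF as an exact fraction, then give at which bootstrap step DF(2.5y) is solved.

step 1 [0.5y] bond c/2=13/800: DF=(8065773/8000000 − 13/800·(0))/(1+13/800) = 9921/10000 ≈ 0.992100
step 2 [1y] bond c/2=13/400: DF=(1018797/1000000 − 13/400·(0.992100))/(1+13/400) = 1911/2000 ≈ 0.955500
step 3 [1.5y] bond c/2=1/32: DF=(328059/320000 − 1/32·(0.992100+0.955500))/(1+1/32) = 9351/10000 ≈ 0.935100
step 4 [2y] bond c/2=3/160: DF=(1606619/1600000 − 3/160·(0.992100+0.955500+0.935100))/(1+3/160) = 4663/5000 ≈ 0.932600
step 5 [2.5y] bond c/2=11/400: DF=(2051327/2000000 − 11/400·(0.992100+0.955500+0.935100+0.932600))/(1+11/400) = 8961/10000 ≈ 0.896100
step 6 [3y] zero: DF = P = 8649/10000 ≈ 0.864900
step 7 [3.5y] bond c/2=7/160: DF=(182103/160000 − 7/160·(0.992100+0.955500+0.935100+0.932600+0.896100+0.864900))/(1+7/160) = 8567/10000 ≈ 0.856700

1 1/2 9921/10000
2 1 1911/2000
3 3/2 9351/10000
4 2 4663/5000
5 5/2 8961/10000
6 3 8649/10000
7 7/2 8567/10000
DF(2.5y) is solved at step 5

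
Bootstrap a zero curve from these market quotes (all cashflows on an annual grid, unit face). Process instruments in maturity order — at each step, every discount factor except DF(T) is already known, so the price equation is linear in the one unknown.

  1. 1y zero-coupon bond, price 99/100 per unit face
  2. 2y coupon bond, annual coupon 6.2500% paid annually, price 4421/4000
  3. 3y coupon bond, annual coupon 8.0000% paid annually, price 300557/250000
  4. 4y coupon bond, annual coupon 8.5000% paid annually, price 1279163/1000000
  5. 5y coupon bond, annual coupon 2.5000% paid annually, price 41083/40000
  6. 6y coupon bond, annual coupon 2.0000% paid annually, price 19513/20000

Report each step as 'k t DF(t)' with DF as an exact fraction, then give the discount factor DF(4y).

step 1 [1y] zero: DF = P = 99/100 ≈ 0.990000
step 2 [2y] bond c/1=1/16: DF=(4421/4000 − 1/16·(0.990000))/(1+1/16) = 491/500 ≈ 0.982000
step 3 [3y] bond c/1=2/25: DF=(300557/250000 − 2/25·(0.990000+0.982000))/(1+2/25) = 9671/10000 ≈ 0.967100
step 4 [4y] bond c/1=17/200: DF=(1279163/1000000 − 17/200·(0.990000+0.982000+0.967100))/(1+17/200) = 9487/10000 ≈ 0.948700
step 5 [5y] bond c/1=1/40: DF=(41083/40000 − 1/40·(0.990000+0.982000+0.967100+0.948700))/(1+1/40) = 567/625 ≈ 0.907200
step 6 [6y] bond c/1=1/50: DF=(19513/20000 − 1/50·(0.990000+0.982000+0.967100+0.948700+0.907200))/(1+1/50) = 69/80 ≈ 0.862500

1 1 99/100
2 2 491/500
3 3 9671/10000
4 4 9487/10000
5 5 567/625
6 6 69/80
DF(4y) = 9487/10000 ≈ 0.948700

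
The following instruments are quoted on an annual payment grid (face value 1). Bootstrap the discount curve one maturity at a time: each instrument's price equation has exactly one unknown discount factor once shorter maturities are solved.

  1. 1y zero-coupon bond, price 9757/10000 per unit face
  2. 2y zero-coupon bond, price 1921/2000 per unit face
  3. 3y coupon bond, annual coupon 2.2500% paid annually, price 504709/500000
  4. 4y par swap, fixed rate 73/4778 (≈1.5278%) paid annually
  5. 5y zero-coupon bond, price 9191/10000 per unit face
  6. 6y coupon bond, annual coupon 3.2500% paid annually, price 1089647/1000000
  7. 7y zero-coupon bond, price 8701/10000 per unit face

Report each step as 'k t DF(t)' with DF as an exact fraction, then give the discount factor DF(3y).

step 1 [1y] zero: DF = P = 9757/10000 ≈ 0.975700
step 2 [2y] zero: DF = P = 1921/2000 ≈ 0.960500
step 3 [3y] bond c/1=9/400: DF=(504709/500000 − 9/400·(0.975700+0.960500))/(1+9/400) = 4723/5000 ≈ 0.944600
step 4 [4y] swap r/1=73/4778: DF=(1 − 73/4778·(0.975700+0.960500+0.944600))/(1+73/4778) = 1177/1250 ≈ 0.941600
step 5 [5y] zero: DF = P = 9191/10000 ≈ 0.919100
step 6 [6y] bond c/1=13/400: DF=(1089647/1000000 − 13/400·(0.975700+0.960500+0.944600+0.941600+0.919100))/(1+13/400) = 9061/10000 ≈ 0.906100
step 7 [7y] zero: DF = P = 8701/10000 ≈ 0.870100

1 1 9757/10000
2 2 1921/2000
3 3 4723/5000
4 4 1177/1250
5 5 9191/10000
6 6 9061/10000
7 7 8701/10000
DF(3y) = 4723/5000 ≈ 0.944600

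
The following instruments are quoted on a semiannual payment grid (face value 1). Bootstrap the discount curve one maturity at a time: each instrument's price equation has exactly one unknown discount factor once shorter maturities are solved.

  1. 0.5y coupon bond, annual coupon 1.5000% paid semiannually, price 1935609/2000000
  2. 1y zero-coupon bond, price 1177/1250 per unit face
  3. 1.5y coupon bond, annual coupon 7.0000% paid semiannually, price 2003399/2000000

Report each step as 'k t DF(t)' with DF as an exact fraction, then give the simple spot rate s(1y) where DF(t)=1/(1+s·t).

1 1/2 4803/5000
2 1 1177/1250
3 3/2 1807/2000
s(1y) = (1/(1177/1250) − 1)/(1) = 73/1177 ≈ 6.2022%

step 1 [0.5y] bond c/2=3/400: DF=(1935609/2000000 − 3/400·(0))/(1+3/400) = 4803/5000 ≈ 0.960600
step 2 [1y] zero: DF = P = 1177/1250 ≈ 0.941600
step 3 [1.5y] bond c/2=7/200: DF=(2003399/2000000 − 7/200·(0.960600+0.941600))/(1+7/200) = 1807/2000 ≈ 0.903500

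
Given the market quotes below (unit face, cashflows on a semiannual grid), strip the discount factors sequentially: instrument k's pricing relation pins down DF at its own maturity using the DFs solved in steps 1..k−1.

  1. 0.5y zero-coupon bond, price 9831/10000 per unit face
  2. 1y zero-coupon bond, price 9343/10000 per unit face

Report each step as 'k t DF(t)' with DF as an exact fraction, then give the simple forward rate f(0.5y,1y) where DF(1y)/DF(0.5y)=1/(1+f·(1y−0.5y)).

1 1/2 9831/10000
2 1 9343/10000
f(0.5y,1y) = ((9831/10000)/(9343/10000) − 1)/(1/2) = 976/9343 ≈ 10.4463%

step 1 [0.5y] zero: DF = P = 9831/10000 ≈ 0.983100
step 2 [1y] zero: DF = P = 9343/10000 ≈ 0.934300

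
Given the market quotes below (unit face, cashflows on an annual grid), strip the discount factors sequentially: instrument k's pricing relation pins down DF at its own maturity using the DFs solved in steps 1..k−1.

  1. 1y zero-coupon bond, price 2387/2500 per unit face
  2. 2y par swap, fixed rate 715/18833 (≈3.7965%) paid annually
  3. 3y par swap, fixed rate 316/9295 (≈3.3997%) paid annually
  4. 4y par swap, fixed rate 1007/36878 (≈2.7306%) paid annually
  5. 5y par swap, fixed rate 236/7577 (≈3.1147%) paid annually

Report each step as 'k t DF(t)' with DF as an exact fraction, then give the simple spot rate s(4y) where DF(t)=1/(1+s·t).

1 1 2387/2500
2 2 1857/2000
3 3 2263/2500
4 4 8993/10000
5 5 1073/1250
s(4y) = (1/(8993/10000) − 1)/(4) = 1007/35972 ≈ 2.7994%

step 1 [1y] zero: DF = P = 2387/2500 ≈ 0.954800
step 2 [2y] swap r/1=715/18833: DF=(1 − 715/18833·(0.954800))/(1+715/18833) = 1857/2000 ≈ 0.928500
step 3 [3y] swap r/1=316/9295: DF=(1 − 316/9295·(0.954800+0.928500))/(1+316/9295) = 2263/2500 ≈ 0.905200
step 4 [4y] swap r/1=1007/36878: DF=(1 − 1007/36878·(0.954800+0.928500+0.905200))/(1+1007/36878) = 8993/10000 ≈ 0.899300
step 5 [5y] swap r/1=236/7577: DF=(1 − 236/7577·(0.954800+0.928500+0.905200+0.899300))/(1+236/7577) = 1073/1250 ≈ 0.858400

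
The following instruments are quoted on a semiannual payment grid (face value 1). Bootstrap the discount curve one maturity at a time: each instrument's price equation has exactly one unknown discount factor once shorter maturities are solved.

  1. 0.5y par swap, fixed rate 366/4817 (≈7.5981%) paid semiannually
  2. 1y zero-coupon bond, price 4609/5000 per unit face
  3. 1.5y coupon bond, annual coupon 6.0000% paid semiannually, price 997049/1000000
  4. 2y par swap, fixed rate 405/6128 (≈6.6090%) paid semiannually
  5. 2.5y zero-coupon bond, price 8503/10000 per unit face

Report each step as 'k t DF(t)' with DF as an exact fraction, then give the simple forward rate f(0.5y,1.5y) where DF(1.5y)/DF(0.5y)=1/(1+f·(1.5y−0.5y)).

1 1/2 4817/5000
2 1 4609/5000
3 3/2 9131/10000
4 2 1757/2000
5 5/2 8503/10000
f(0.5y,1.5y) = ((4817/5000)/(9131/10000) − 1)/(1) = 503/9131 ≈ 5.5087%

step 1 [0.5y] swap r/2=183/4817: DF=(1 − 183/4817·(0))/(1+183/4817) = 4817/5000 ≈ 0.963400
step 2 [1y] zero: DF = P = 4609/5000 ≈ 0.921800
step 3 [1.5y] bond c/2=3/100: DF=(997049/1000000 − 3/100·(0.963400+0.921800))/(1+3/100) = 9131/10000 ≈ 0.913100
step 4 [2y] swap r/2=405/12256: DF=(1 − 405/12256·(0.963400+0.921800+0.913100))/(1+405/12256) = 1757/2000 ≈ 0.878500
step 5 [2.5y] zero: DF = P = 8503/10000 ≈ 0.850300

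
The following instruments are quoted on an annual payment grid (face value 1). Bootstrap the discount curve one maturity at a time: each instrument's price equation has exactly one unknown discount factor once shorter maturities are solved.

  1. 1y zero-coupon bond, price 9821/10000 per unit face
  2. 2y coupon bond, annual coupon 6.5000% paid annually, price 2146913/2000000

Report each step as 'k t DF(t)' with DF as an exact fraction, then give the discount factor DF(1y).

1 1 9821/10000
2 2 237/250
DF(1y) = 9821/10000 ≈ 0.982100

step 1 [1y] zero: DF = P = 9821/10000 ≈ 0.982100
step 2 [2y] bond c/1=13/200: DF=(2146913/2000000 − 13/200·(0.982100))/(1+13/200) = 237/250 ≈ 0.948000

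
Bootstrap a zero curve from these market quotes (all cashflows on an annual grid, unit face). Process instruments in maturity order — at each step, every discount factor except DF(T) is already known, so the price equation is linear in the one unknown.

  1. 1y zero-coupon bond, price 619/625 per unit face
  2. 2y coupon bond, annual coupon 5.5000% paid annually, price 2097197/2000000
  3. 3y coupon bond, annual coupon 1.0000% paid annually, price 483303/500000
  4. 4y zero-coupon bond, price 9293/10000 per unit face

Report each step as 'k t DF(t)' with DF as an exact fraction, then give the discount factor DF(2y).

1 1 619/625
2 2 9423/10000
3 3 9379/10000
4 4 9293/10000
DF(2y) = 9423/10000 ≈ 0.942300

step 1 [1y] zero: DF = P = 619/625 ≈ 0.990400
step 2 [2y] bond c/1=11/200: DF=(2097197/2000000 − 11/200·(0.990400))/(1+11/200) = 9423/10000 ≈ 0.942300
step 3 [3y] bond c/1=1/100: DF=(483303/500000 − 1/100·(0.990400+0.942300))/(1+1/100) = 9379/10000 ≈ 0.937900
step 4 [4y] zero: DF = P = 9293/10000 ≈ 0.929300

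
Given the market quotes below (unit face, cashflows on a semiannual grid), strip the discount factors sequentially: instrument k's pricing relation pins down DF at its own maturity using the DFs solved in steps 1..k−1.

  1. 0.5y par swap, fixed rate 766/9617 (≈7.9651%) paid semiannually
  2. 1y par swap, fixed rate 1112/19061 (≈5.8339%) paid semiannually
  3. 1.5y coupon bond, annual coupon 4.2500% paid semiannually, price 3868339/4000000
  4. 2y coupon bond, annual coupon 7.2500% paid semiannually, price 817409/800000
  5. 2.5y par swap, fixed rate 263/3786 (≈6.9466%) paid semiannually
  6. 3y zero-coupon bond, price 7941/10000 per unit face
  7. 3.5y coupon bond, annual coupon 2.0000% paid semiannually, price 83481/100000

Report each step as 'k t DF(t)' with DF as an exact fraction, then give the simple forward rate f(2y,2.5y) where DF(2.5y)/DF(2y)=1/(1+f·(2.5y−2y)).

1 1/2 9617/10000
2 1 2361/2500
3 3/2 9073/10000
4 2 2219/2500
5 5/2 4211/5000
6 3 7941/10000
7 7/2 7737/10000
f(2y,2.5y) = ((2219/2500)/(4211/5000) − 1)/(1/2) = 454/4211 ≈ 10.7813%

step 1 [0.5y] swap r/2=383/9617: DF=(1 − 383/9617·(0))/(1+383/9617) = 9617/10000 ≈ 0.961700
step 2 [1y] swap r/2=556/19061: DF=(1 − 556/19061·(0.961700))/(1+556/19061) = 2361/2500 ≈ 0.944400
step 3 [1.5y] bond c/2=17/800: DF=(3868339/4000000 − 17/800·(0.961700+0.944400))/(1+17/800) = 9073/10000 ≈ 0.907300
step 4 [2y] bond c/2=29/800: DF=(817409/800000 − 29/800·(0.961700+0.944400+0.907300))/(1+29/800) = 2219/2500 ≈ 0.887600
step 5 [2.5y] swap r/2=263/7572: DF=(1 − 263/7572·(0.961700+0.944400+0.907300+0.887600))/(1+263/7572) = 4211/5000 ≈ 0.842200
step 6 [3y] zero: DF = P = 7941/10000 ≈ 0.794100
step 7 [3.5y] bond c/2=1/100: DF=(83481/100000 − 1/100·(0.961700+0.944400+0.907300+0.887600+0.842200+0.794100))/(1+1/100) = 7737/10000 ≈ 0.773700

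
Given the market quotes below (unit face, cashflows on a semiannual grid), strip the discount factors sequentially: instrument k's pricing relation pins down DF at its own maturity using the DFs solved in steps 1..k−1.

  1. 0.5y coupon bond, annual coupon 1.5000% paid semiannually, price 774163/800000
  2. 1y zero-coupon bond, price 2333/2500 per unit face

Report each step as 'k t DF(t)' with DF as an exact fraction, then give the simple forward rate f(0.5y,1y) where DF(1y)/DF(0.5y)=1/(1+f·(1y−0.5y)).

step 1 [0.5y] bond c/2=3/400: DF=(774163/800000 − 3/400·(0))/(1+3/400) = 1921/2000 ≈ 0.960500
step 2 [1y] zero: DF = P = 2333/2500 ≈ 0.933200

1 1/2 1921/2000
2 1 2333/2500
f(0.5y,1y) = ((1921/2000)/(2333/2500) − 1)/(1/2) = 273/4666 ≈ 5.8508%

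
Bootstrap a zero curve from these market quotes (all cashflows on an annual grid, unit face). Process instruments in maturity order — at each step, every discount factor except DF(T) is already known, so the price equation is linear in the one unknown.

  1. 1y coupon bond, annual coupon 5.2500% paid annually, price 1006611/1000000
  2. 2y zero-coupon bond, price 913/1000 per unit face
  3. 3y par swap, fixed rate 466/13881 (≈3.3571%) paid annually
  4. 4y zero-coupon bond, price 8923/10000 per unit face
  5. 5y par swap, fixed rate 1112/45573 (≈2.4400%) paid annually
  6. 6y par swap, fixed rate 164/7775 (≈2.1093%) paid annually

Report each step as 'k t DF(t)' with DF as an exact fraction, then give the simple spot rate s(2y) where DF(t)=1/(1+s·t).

step 1 [1y] bond c/1=21/400: DF=(1006611/1000000 − 21/400·(0))/(1+21/400) = 2391/2500 ≈ 0.956400
step 2 [2y] zero: DF = P = 913/1000 ≈ 0.913000
step 3 [3y] swap r/1=466/13881: DF=(1 − 466/13881·(0.956400+0.913000))/(1+466/13881) = 2267/2500 ≈ 0.906800
step 4 [4y] zero: DF = P = 8923/10000 ≈ 0.892300
step 5 [5y] swap r/1=1112/45573: DF=(1 − 1112/45573·(0.956400+0.913000+0.906800+0.892300))/(1+1112/45573) = 1111/1250 ≈ 0.888800
step 6 [6y] swap r/1=164/7775: DF=(1 − 164/7775·(0.956400+0.913000+0.906800+0.892300+0.888800))/(1+164/7775) = 2213/2500 ≈ 0.885200

1 1 2391/2500
2 2 913/1000
3 3 2267/2500
4 4 8923/10000
5 5 1111/1250
6 6 2213/2500
s(2y) = (1/(913/1000) − 1)/(2) = 87/1826 ≈ 4.7645%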